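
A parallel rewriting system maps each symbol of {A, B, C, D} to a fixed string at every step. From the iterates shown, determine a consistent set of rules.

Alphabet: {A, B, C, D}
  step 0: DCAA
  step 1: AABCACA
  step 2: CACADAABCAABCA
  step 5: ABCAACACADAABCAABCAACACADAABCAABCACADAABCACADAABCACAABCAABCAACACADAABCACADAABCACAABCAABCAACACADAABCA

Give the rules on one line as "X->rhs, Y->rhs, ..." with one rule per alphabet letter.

A->CA, B->DA, C->AB, D->A

  step 1 ⇒ step 2: AABCACA ⇒ CA·CA·DA·AB·CA·AB·CA
    A ↦ CA
    B ↦ DA
    C ↦ AB
  step 0 ⇒ step 1: DCAA ⇒ A·AB·CA·CA
    D ↦ A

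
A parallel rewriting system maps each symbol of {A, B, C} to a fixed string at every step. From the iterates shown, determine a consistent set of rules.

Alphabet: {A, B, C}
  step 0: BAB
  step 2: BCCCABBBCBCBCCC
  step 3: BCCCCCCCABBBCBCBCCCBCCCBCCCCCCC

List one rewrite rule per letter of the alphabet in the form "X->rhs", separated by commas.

  step 2 ⇒ step 3: BCCCABBBCBCBCCC ⇒ BC·CC·CC·CC·ABB·BC·BC·BC·CC·BC·CC·BC·CC·CC·CC
    A ↦ ABB
    B ↦ BC
    C ↦ CC

A->ABB, B->BC, C->CC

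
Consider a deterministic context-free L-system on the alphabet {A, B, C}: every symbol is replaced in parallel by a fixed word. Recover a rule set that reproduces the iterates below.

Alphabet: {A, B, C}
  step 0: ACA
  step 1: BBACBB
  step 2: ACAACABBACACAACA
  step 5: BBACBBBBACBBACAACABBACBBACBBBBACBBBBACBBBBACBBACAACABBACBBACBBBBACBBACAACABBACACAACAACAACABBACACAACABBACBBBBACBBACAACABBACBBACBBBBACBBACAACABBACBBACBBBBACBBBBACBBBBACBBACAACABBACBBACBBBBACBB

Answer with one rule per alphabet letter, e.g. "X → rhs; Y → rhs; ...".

A->BB, B->ACA, C->AC

  step 1 ⇒ step 2: BBACBB ⇒ ACA·ACA·BB·AC·ACA·ACA
    A ↦ BB
    B ↦ ACA
    C ↦ AC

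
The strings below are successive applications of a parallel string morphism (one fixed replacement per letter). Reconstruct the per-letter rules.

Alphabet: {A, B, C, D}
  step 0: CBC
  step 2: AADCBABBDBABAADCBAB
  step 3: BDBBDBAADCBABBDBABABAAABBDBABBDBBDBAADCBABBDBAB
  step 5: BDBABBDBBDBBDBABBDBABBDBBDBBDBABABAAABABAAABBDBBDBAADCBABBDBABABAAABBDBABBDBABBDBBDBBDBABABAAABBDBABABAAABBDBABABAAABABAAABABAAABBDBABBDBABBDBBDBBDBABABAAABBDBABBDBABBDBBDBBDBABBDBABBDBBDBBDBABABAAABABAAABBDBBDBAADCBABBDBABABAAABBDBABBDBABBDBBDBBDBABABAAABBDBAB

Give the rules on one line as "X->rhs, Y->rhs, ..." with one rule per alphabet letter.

  step 2 ⇒ step 3: AADCBABBDBABAADCBAB ⇒ BDB·BDB·AA·DCB·AB·BDB·AB·AB·AA·AB·BDB·AB·BDB·BDB·AA·DCB·AB·BDB·AB
    A ↦ BDB
    B ↦ AB
    C ↦ DCB
    D ↦ AA

A->BDB, B->AB, C->DCB, D->AA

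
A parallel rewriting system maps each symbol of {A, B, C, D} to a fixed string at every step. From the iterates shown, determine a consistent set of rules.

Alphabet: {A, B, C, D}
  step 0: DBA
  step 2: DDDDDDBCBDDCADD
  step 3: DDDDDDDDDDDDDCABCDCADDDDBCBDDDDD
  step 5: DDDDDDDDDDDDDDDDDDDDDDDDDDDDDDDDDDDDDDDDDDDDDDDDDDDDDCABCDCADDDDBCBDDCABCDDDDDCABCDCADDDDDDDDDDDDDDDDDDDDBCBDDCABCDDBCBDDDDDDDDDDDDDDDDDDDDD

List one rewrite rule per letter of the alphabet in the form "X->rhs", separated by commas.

  step 2 ⇒ step 3: DDDDDDBCBDDCADD ⇒ DD·DD·DD·DD·DD·DD·DCA·BC·DCA·DD·DD·BC·BD·DD·DD
    A ↦ BD
    B ↦ DCA
    C ↦ BC
    D ↦ DD

A->BD, B->DCA, C->BC, D->DD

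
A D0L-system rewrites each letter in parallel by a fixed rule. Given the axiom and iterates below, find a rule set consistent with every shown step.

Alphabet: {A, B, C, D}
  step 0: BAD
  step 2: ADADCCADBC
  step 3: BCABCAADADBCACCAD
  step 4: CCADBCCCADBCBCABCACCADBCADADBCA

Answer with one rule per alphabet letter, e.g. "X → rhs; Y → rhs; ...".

  step 3 ⇒ step 4: BCABCAADADBCACCAD ⇒ CC·AD·BC·CC·AD·BC·BC·A·BC·A·CC·AD·BC·AD·AD·BC·A
    A ↦ BC
    B ↦ CC
    C ↦ AD
    D ↦ A

A->BC, B->CC, C->AD, D->A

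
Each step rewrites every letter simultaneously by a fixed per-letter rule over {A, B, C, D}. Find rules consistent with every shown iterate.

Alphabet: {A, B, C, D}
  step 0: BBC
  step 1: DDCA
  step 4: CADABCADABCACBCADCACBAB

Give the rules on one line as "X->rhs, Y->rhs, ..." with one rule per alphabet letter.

A->CB, B->D, C->CA, D->AB

  step 0 ⇒ step 1: BBC ⇒ D·D·CA
    B ↦ D
    C ↦ CA
    A ↦ CB  (constrained at step 1)
    D ↦ AB  (constrained at step 1)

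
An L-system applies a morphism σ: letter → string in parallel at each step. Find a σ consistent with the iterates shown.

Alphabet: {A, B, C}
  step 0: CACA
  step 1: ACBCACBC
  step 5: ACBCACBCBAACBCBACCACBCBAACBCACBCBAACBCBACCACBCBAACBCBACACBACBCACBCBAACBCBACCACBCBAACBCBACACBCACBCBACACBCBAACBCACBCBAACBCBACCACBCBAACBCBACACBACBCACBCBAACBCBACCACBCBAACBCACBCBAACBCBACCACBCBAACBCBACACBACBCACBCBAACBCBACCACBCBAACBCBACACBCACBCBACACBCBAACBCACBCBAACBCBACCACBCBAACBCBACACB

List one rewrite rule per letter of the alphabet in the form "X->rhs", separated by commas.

  step 0 ⇒ step 1: CACA ⇒ ACB·C·ACB·C
    A ↦ C
    C ↦ ACB
    B ↦ CBA  (constrained at step 1)

A->C, B->CBA, C->ACB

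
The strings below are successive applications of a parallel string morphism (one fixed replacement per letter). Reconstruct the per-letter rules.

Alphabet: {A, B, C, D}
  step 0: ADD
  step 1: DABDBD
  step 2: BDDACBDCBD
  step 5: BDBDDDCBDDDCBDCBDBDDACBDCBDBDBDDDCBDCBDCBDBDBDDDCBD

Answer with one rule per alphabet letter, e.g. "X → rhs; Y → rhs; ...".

  step 1 ⇒ step 2: DABDBD ⇒ BD·DA·C·BD·C·BD
    A ↦ DA
    B ↦ C
    D ↦ BD
    C ↦ DD  (constrained at step 2)

A->DA, B->C, C->DD, D->BD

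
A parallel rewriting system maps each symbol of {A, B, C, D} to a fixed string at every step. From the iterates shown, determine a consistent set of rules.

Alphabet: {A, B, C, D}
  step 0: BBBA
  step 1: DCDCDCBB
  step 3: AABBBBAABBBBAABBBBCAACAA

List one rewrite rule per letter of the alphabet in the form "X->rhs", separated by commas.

A->BB, B->DC, C->AA, D->C

  step 0 ⇒ step 1: BBBA ⇒ DC·DC·DC·BB
    A ↦ BB
    B ↦ DC
    C ↦ AA  (constrained at step 1)
    D ↦ C  (constrained at step 1)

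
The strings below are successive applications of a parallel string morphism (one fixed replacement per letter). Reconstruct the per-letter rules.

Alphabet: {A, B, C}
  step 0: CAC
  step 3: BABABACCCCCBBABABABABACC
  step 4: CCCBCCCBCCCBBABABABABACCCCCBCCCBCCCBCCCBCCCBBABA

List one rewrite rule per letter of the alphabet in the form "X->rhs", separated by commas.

A->CB, B->CC, C->BA

  step 3 ⇒ step 4: BABABACCCCCBBABABABABACC ⇒ CC·CB·CC·CB·CC·CB·BA·BA·BA·BA·BA·CC·CC·CB·CC·CB·CC·CB·CC·CB·CC·CB·BA·BA
    A ↦ CB
    B ↦ CC
    C ↦ BA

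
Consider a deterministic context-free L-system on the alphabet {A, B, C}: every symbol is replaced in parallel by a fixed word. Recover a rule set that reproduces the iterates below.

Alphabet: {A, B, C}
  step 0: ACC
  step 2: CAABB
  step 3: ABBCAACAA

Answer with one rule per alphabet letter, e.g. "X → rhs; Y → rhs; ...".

  step 2 ⇒ step 3: CAABB ⇒ A·B·B·CAA·CAA
    A ↦ B
    B ↦ CAA
    C ↦ A

A->B, B->CAA, C->A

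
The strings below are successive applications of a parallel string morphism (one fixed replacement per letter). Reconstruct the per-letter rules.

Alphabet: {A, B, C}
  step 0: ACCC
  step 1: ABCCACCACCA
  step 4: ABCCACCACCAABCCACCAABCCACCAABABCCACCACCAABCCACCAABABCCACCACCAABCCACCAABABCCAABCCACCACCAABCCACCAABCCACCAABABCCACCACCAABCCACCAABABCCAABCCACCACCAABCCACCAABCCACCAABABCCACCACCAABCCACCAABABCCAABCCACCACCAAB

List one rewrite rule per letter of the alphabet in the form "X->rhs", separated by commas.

A->AB, B->CCA, C->CCA

  step 0 ⇒ step 1: ACCC ⇒ AB·CCA·CCA·CCA
    A ↦ AB
    C ↦ CCA
    B ↦ CCA  (constrained at step 1)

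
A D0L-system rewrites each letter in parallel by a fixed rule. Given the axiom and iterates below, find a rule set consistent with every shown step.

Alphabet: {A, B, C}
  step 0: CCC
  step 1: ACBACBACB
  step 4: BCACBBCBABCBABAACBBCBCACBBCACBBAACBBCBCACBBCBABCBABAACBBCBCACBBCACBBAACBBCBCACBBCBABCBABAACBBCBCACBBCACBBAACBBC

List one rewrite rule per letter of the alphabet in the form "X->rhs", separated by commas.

A->BA, B->BC, C->ACB

  step 0 ⇒ step 1: CCC ⇒ ACB·ACB·ACB
    C ↦ ACB
    A ↦ BA  (constrained at step 1)
    B ↦ BC  (constrained at step 1)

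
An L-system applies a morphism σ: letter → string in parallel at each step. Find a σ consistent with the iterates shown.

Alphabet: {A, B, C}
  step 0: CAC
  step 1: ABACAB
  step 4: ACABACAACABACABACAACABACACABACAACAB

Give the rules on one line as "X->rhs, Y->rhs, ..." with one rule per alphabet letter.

A->AC, B->A, C->AB

  step 0 ⇒ step 1: CAC ⇒ AB·AC·AB
    A ↦ AC
    C ↦ AB
    B ↦ A  (constrained at step 1)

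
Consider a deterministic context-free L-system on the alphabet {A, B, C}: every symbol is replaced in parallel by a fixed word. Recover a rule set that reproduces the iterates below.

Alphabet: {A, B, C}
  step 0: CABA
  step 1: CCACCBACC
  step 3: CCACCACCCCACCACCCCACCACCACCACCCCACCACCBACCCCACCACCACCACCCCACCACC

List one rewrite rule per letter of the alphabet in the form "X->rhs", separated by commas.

  step 0 ⇒ step 1: CABA ⇒ CCA·CC·BA·CC
    A ↦ CC
    B ↦ BA
    C ↦ CCA

A->CC, B->BA, C->CCA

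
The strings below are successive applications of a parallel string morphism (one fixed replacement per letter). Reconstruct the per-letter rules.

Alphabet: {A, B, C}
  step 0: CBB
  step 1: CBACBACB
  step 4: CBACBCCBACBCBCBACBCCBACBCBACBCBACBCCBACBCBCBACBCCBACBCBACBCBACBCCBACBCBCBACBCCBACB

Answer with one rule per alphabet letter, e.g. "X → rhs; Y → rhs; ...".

  step 0 ⇒ step 1: CBB ⇒ CB·ACB·ACB
    B ↦ ACB
    C ↦ CB
    A ↦ C  (constrained at step 1)

A->C, B->ACB, C->CB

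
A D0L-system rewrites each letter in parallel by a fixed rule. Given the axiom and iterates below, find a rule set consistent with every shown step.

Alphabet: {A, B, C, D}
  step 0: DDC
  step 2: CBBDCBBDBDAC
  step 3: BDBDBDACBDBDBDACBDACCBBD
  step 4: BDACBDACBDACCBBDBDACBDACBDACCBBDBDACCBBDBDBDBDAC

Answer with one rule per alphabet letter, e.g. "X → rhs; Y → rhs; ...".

A->CB, B->BD, C->BD, D->AC

  step 3 ⇒ step 4: BDBDBDACBDBDBDACBDACCBBD ⇒ BD·AC·BD·AC·BD·AC·CB·BD·BD·AC·BD·AC·BD·AC·CB·BD·BD·AC·CB·BD·BD·BD·BD·AC
    A ↦ CB
    B ↦ BD
    C ↦ BD
    D ↦ AC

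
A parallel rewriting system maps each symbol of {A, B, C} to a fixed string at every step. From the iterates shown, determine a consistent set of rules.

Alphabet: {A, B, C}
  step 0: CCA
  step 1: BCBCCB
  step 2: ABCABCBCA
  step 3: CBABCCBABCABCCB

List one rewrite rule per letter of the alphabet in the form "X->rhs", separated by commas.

A->CB, B->A, C->BC

  step 2 ⇒ step 3: ABCABCBCA ⇒ CB·A·BC·CB·A·BC·A·BC·CB
    A ↦ CB
    B ↦ A
    C ↦ BC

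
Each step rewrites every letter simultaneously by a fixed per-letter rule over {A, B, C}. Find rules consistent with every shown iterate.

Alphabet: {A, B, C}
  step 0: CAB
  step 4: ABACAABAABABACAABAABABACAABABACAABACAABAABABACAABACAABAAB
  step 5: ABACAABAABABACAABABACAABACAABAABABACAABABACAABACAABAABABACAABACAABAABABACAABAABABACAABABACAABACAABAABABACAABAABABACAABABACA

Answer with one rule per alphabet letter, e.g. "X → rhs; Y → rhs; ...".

  step 4 ⇒ step 5: ABACAABAABABACAABAABABACAABABACAABACAABAABABACAABACAABAAB ⇒ AB·ACA·AB·A·AB·AB·ACA·AB·AB·ACA·AB·ACA·AB·A·AB·AB·ACA·AB·AB·ACA·AB·ACA·AB·A·AB·AB·ACA·AB·ACA·AB·A·AB·AB·ACA·AB·A·AB·AB·ACA·AB·AB·ACA·AB·ACA·AB·A·AB·AB·ACA·AB·A·AB·AB·ACA·AB·AB·ACA
    A ↦ AB
    B ↦ ACA
    C ↦ A

A->AB, B->ACA, C->A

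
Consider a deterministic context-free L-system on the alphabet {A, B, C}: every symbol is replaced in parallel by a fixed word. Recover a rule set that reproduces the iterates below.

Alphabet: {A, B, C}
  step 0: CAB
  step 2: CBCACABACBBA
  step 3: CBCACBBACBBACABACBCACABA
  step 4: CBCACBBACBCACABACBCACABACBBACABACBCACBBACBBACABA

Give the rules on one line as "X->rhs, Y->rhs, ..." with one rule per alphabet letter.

  step 3 ⇒ step 4: CBCACBBACBBACABACBCACABA ⇒ CB·CA·CB·BA·CB·CA·CA·BA·CB·CA·CA·BA·CB·BA·CA·BA·CB·CA·CB·BA·CB·BA·CA·BA
    A ↦ BA
    B ↦ CA
    C ↦ CB

A->BA, B->CA, C->CB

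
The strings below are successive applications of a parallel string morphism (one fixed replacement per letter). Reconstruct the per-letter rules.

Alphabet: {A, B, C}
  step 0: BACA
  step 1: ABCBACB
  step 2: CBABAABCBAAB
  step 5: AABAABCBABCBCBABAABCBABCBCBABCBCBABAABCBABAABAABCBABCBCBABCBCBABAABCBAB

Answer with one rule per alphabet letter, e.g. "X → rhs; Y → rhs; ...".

  step 1 ⇒ step 2: ABCBACB ⇒ CB·AB·A·AB·CB·A·AB
    A ↦ CB
    B ↦ AB
    C ↦ A

A->CB, B->AB, C->A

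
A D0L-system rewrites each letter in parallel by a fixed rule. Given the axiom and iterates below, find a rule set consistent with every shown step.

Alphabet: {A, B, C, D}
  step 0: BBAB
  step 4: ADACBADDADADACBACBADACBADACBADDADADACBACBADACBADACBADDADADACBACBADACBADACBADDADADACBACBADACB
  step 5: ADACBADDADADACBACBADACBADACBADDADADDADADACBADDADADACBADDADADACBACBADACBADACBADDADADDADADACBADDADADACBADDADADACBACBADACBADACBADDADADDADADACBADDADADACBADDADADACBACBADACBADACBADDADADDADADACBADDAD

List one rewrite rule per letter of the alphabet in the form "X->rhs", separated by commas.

A->AD, B->AD, C->D, D->ACB

  step 4 ⇒ step 5: ADACBADDADADACBACBADACBADACBADDADADACBACBADACBADACBADDADADACBACBADACBADACBADDADADACBACBADACB ⇒ AD·ACB·AD·D·AD·AD·ACB·ACB·AD·ACB·AD·ACB·AD·D·AD·AD·D·AD·AD·ACB·AD·D·AD·AD·ACB·AD·D·AD·AD·ACB·ACB·AD·ACB·AD·ACB·AD·D·AD·AD·D·AD·AD·ACB·AD·D·AD·AD·ACB·AD·D·AD·AD·ACB·ACB·AD·ACB·AD·ACB·AD·D·AD·AD·D·AD·AD·ACB·AD·D·AD·AD·ACB·AD·D·AD·AD·ACB·ACB·AD·ACB·AD·ACB·AD·D·AD·AD·D·AD·AD·ACB·AD·D·AD
    A ↦ AD
    B ↦ AD
    C ↦ D
    D ↦ ACB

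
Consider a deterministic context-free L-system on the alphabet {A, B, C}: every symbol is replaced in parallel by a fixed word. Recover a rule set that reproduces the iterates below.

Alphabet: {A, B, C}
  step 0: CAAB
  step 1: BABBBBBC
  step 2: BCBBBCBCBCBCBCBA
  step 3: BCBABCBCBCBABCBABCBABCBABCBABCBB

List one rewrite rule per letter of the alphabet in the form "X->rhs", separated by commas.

A->BB, B->BC, C->BA

  step 2 ⇒ step 3: BCBBBCBCBCBCBCBA ⇒ BC·BA·BC·BC·BC·BA·BC·BA·BC·BA·BC·BA·BC·BA·BC·BB
    A ↦ BB
    B ↦ BC
    C ↦ BA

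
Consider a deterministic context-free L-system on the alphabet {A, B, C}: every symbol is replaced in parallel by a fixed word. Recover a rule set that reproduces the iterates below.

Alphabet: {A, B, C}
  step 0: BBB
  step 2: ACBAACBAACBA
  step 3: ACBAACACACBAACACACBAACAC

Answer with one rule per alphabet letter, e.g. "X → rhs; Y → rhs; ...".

A->AC, B->AC, C->BA

  step 2 ⇒ step 3: ACBAACBAACBA ⇒ AC·BA·AC·AC·AC·BA·AC·AC·AC·BA·AC·AC
    A ↦ AC
    B ↦ AC
    C ↦ BA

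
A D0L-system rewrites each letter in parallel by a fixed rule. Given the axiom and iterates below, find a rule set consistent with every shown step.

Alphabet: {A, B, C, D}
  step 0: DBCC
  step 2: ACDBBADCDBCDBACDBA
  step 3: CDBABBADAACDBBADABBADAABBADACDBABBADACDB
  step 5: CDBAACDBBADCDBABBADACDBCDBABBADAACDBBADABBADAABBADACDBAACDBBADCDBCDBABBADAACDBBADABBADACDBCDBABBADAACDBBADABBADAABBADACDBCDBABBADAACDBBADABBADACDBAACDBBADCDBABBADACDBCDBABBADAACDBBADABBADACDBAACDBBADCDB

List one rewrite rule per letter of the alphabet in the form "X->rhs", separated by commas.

A->CDB, B->A, C->AB, D->BAD

  step 2 ⇒ step 3: ACDBBADCDBCDBACDBA ⇒ CDB·AB·BAD·A·A·CDB·BAD·AB·BAD·A·AB·BAD·A·CDB·AB·BAD·A·CDB
    A ↦ CDB
    B ↦ A
    C ↦ AB
    D ↦ BAD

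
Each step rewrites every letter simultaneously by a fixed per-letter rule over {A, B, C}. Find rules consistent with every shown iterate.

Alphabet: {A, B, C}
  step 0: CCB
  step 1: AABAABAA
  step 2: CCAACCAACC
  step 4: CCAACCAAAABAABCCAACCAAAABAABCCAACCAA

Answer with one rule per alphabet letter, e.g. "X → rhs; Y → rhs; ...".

A->C, B->AA, C->AAB

  step 1 ⇒ step 2: AABAABAA ⇒ C·C·AA·C·C·AA·C·C
    A ↦ C
    B ↦ AA
  step 0 ⇒ step 1: CCB ⇒ AAB·AAB·AA
    C ↦ AAB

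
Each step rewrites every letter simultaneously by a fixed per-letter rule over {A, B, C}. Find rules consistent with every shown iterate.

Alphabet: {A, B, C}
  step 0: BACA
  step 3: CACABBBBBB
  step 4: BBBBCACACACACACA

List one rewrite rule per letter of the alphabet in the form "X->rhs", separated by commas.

  step 3 ⇒ step 4: CACABBBBBB ⇒ B·B·B·B·CA·CA·CA·CA·CA·CA
    A ↦ B
    B ↦ CA
    C ↦ B

A->B, B->CA, C->B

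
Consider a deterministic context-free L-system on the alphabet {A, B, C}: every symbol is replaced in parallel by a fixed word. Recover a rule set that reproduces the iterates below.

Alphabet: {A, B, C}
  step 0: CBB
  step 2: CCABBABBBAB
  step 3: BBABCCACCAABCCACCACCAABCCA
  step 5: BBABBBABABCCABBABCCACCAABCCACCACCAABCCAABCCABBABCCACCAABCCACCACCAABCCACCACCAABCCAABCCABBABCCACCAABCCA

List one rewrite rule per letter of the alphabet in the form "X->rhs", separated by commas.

A->AB, B->CCA, C->B

  step 2 ⇒ step 3: CCABBABBBAB ⇒ B·B·AB·CCA·CCA·AB·CCA·CCA·CCA·AB·CCA
    A ↦ AB
    B ↦ CCA
    C ↦ B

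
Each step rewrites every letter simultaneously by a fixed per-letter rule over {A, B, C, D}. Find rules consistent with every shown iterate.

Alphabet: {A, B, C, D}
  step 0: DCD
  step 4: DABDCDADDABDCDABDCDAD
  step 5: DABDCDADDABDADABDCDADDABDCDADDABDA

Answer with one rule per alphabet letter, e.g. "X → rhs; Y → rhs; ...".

  step 4 ⇒ step 5: DABDCDADDABDCDABDCDAD ⇒ DA·B·DC·DA·D·DA·B·DA·DA·B·DC·DA·D·DA·B·DC·DA·D·DA·B·DA
    A ↦ B
    B ↦ DC
    C ↦ D
    D ↦ DA

A->B, B->DC, C->D, D->DA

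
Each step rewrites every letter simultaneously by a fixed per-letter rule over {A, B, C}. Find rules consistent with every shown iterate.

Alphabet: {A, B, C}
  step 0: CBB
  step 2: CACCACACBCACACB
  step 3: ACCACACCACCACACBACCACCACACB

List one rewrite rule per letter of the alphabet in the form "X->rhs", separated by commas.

A->C, B->ACB, C->AC

  step 2 ⇒ step 3: CACCACACBCACACB ⇒ AC·C·AC·AC·C·AC·C·AC·ACB·AC·C·AC·C·AC·ACB
    A ↦ C
    B ↦ ACB
    C ↦ AC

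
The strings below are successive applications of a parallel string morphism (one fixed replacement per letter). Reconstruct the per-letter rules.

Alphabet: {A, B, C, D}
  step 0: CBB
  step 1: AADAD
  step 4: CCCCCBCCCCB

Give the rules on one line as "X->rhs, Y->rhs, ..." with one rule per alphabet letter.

A->C, B->AD, C->A, D->CB

  step 0 ⇒ step 1: CBB ⇒ A·AD·AD
    B ↦ AD
    C ↦ A
    A ↦ C  (constrained at step 1)
    D ↦ CB  (constrained at step 1)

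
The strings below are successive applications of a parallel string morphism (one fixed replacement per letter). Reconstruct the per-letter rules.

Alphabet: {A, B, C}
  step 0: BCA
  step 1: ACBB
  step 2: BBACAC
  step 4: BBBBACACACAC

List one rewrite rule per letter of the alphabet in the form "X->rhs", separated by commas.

A->B, B->AC, C->B

  step 1 ⇒ step 2: ACBB ⇒ B·B·AC·AC
    A ↦ B
    B ↦ AC
    C ↦ B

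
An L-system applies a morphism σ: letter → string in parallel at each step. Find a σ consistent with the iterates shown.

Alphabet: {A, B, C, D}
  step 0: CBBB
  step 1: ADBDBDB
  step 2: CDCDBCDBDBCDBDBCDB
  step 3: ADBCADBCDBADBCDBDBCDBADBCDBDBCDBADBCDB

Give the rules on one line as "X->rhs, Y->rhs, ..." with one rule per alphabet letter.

  step 2 ⇒ step 3: CDCDBCDBDBCDBDBCDB ⇒ A·DBC·A·DBC·DB·A·DBC·DB·DBC·DB·A·DBC·DB·DBC·DB·A·DBC·DB
    B ↦ DB
    C ↦ A
    D ↦ DBC
  step 1 ⇒ step 2: ADBDBDB ⇒ CDC·DBC·DB·DBC·DB·DBC·DB
    A ↦ CDC

A->CDC, B->DB, C->A, D->DBC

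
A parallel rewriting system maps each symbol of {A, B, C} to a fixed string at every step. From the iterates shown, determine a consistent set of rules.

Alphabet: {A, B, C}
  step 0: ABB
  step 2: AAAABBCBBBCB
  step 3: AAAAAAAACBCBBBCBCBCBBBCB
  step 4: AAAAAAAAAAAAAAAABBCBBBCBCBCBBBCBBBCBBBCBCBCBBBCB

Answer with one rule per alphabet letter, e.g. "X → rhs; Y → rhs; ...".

A->AA, B->CB, C->BB

  step 3 ⇒ step 4: AAAAAAAACBCBBBCBCBCBBBCB ⇒ AA·AA·AA·AA·AA·AA·AA·AA·BB·CB·BB·CB·CB·CB·BB·CB·BB·CB·BB·CB·CB·CB·BB·CB
    A ↦ AA
    B ↦ CB
    C ↦ BB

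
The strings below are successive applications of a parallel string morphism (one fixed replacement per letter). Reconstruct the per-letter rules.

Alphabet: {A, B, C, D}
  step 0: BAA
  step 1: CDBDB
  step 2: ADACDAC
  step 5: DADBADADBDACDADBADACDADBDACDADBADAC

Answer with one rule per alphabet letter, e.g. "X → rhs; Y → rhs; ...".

A->DB, B->C, C->A, D->DA

  step 1 ⇒ step 2: CDBDB ⇒ A·DA·C·DA·C
    B ↦ C
    C ↦ A
    D ↦ DA
  step 0 ⇒ step 1: BAA ⇒ C·DB·DB
    A ↦ DB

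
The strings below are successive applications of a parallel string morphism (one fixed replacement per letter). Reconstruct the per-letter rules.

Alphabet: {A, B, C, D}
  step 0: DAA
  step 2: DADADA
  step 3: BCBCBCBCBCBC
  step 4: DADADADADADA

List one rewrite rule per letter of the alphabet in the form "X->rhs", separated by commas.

  step 3 ⇒ step 4: BCBCBCBCBCBC ⇒ D·A·D·A·D·A·D·A·D·A·D·A
    B ↦ D
    C ↦ A
  step 2 ⇒ step 3: DADADA ⇒ BC·BC·BC·BC·BC·BC
    A ↦ BC
  step 2 ⇒ step 3: DADADA ⇒ BC·BC·BC·BC·BC·BC
    D ↦ BC

A->BC, B->D, C->A, D->BC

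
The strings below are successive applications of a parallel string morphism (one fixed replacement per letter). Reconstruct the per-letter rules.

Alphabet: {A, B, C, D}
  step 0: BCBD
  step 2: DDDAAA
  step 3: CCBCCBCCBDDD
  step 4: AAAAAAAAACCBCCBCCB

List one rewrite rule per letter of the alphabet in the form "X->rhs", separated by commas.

A->D, B->A, C->A, D->CCB

  step 3 ⇒ step 4: CCBCCBCCBDDD ⇒ A·A·A·A·A·A·A·A·A·CCB·CCB·CCB
    B ↦ A
    C ↦ A
    D ↦ CCB
  step 2 ⇒ step 3: DDDAAA ⇒ CCB·CCB·CCB·D·D·D
    A ↦ D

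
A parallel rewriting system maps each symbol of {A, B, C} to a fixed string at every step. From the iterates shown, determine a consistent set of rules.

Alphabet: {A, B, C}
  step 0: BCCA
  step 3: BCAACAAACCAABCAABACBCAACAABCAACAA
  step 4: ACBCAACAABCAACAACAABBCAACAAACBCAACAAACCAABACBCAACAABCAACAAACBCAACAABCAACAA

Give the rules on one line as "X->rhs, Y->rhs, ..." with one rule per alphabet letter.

A->CAA, B->AC, C->B

  step 3 ⇒ step 4: BCAACAAACCAABCAABACBCAACAABCAACAA ⇒ AC·B·CAA·CAA·B·CAA·CAA·CAA·B·B·CAA·CAA·AC·B·CAA·CAA·AC·CAA·B·AC·B·CAA·CAA·B·CAA·CAA·AC·B·CAA·CAA·B·CAA·CAA
    A ↦ CAA
    B ↦ AC
    C ↦ B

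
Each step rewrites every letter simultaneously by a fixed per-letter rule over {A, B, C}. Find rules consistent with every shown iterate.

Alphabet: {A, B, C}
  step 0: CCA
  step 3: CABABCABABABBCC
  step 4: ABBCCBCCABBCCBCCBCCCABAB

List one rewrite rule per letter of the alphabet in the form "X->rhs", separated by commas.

A->BC, B->C, C->AB

  step 3 ⇒ step 4: CABABCABABABBCC ⇒ AB·BC·C·BC·C·AB·BC·C·BC·C·BC·C·C·AB·AB
    A ↦ BC
    B ↦ C
    C ↦ AB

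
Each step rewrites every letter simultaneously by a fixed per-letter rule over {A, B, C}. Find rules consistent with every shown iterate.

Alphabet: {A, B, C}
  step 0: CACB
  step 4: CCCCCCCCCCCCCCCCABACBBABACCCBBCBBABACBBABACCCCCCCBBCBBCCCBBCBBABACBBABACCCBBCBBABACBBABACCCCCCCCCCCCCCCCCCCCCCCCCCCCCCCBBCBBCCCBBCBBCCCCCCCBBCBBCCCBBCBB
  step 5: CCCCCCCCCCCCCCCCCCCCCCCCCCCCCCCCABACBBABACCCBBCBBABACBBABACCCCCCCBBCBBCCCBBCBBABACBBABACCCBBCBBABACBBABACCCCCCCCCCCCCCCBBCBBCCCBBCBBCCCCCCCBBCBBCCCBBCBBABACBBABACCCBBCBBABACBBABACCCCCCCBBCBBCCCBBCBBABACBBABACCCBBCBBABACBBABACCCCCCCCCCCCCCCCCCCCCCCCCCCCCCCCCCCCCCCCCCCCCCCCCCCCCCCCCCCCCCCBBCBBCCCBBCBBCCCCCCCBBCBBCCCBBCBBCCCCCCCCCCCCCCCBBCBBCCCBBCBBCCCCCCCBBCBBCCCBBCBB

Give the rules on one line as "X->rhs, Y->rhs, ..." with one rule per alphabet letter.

  step 4 ⇒ step 5: CCCCCCCCCCCCCCCCABACBBABACCCBBCBBABACBBABACCCCCCCBBCBBCCCBBCBBABACBBABACCCBBCBBABACBBABACCCCCCCCCCCCCCCCCCCCCCCCCCCCCCCBBCBBCCCBBCBBCCCCCCCBBCBBCCCBBCBB ⇒ CC·CC·CC·CC·CC·CC·CC·CC·CC·CC·CC·CC·CC·CC·CC·CC·ABA·CBB·ABA·CC·CBB·CBB·ABA·CBB·ABA·CC·CC·CC·CBB·CBB·CC·CBB·CBB·ABA·CBB·ABA·CC·CBB·CBB·ABA·CBB·ABA·CC·CC·CC·CC·CC·CC·CC·CBB·CBB·CC·CBB·CBB·CC·CC·CC·CBB·CBB·CC·CBB·CBB·ABA·CBB·ABA·CC·CBB·CBB·ABA·CBB·ABA·CC·CC·CC·CBB·CBB·CC·CBB·CBB·ABA·CBB·ABA·CC·CBB·CBB·ABA·CBB·ABA·CC·CC·CC·CC·CC·CC·CC·CC·CC·CC·CC·CC·CC·CC·CC·CC·CC·CC·CC·CC·CC·CC·CC·CC·CC·CC·CC·CC·CC·CC·CC·CBB·CBB·CC·CBB·CBB·CC·CC·CC·CBB·CBB·CC·CBB·CBB·CC·CC·CC·CC·CC·CC·CC·CBB·CBB·CC·CBB·CBB·CC·CC·CC·CBB·CBB·CC·CBB·CBB
    A ↦ ABA
    B ↦ CBB
    C ↦ CC

A->ABA, B->CBB, C->CC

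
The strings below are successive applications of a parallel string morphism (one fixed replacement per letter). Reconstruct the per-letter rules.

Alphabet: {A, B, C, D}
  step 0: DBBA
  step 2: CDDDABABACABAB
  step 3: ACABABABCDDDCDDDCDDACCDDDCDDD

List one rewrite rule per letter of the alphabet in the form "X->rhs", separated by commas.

A->CDD, B->D, C->AC, D->AB

  step 2 ⇒ step 3: CDDDABABACABAB ⇒ AC·AB·AB·AB·CDD·D·CDD·D·CDD·AC·CDD·D·CDD·D
    A ↦ CDD
    B ↦ D
    C ↦ AC
    D ↦ AB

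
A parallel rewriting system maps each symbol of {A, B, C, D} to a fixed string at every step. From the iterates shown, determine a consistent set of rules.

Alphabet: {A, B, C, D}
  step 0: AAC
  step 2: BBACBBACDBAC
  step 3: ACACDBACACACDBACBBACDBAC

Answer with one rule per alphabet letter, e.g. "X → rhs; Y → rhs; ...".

A->DB, B->AC, C->AC, D->BB

  step 2 ⇒ step 3: BBACBBACDBAC ⇒ AC·AC·DB·AC·AC·AC·DB·AC·BB·AC·DB·AC
    A ↦ DB
    B ↦ AC
    C ↦ AC
    D ↦ BB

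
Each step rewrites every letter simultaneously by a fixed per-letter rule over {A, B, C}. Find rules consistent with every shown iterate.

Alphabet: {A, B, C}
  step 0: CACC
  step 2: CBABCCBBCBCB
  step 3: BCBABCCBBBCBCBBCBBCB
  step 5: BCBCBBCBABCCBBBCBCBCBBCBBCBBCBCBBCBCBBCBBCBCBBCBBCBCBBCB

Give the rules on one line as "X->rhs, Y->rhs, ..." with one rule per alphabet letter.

A->ABC, B->CB, C->B

  step 2 ⇒ step 3: CBABCCBBCBCB ⇒ B·CB·ABC·CB·B·B·CB·CB·B·CB·B·CB
    A ↦ ABC
    B ↦ CB
    C ↦ B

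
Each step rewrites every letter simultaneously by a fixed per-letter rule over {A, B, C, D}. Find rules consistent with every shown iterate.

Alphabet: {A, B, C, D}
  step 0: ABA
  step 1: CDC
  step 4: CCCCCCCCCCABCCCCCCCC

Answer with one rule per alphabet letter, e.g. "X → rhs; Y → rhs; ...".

  step 0 ⇒ step 1: ABA ⇒ C·D·C
    A ↦ C
    B ↦ D
    C ↦ CC  (constrained at step 1)
    D ↦ AB  (constrained at step 1)

A->C, B->D, C->CC, D->AB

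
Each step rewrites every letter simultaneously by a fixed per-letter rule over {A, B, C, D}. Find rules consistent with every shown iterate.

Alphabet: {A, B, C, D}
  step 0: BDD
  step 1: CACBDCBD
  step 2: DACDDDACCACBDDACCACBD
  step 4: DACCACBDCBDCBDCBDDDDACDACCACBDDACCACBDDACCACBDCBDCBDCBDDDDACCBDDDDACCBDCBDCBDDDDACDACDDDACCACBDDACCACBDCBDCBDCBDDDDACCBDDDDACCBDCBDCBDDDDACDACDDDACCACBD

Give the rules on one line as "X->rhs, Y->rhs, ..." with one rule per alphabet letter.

  step 1 ⇒ step 2: CACBDCBD ⇒ DAC·DD·DAC·CA·CBD·DAC·CA·CBD
    A ↦ DD
    B ↦ CA
    C ↦ DAC
    D ↦ CBD

A->DD, B->CA, C->DAC, D->CBD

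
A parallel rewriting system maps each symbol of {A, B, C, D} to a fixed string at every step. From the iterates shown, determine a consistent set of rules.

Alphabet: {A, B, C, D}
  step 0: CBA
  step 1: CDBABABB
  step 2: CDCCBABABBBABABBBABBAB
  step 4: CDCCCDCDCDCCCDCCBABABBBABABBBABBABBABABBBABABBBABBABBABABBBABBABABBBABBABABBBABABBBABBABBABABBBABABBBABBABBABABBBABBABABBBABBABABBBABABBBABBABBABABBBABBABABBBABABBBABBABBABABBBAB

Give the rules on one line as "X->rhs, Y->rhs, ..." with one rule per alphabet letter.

A->ABB, B->BAB, C->CD, D->CC

  step 1 ⇒ step 2: CDBABABB ⇒ CD·CC·BAB·ABB·BAB·ABB·BAB·BAB
    A ↦ ABB
    B ↦ BAB
    C ↦ CD
    D ↦ CC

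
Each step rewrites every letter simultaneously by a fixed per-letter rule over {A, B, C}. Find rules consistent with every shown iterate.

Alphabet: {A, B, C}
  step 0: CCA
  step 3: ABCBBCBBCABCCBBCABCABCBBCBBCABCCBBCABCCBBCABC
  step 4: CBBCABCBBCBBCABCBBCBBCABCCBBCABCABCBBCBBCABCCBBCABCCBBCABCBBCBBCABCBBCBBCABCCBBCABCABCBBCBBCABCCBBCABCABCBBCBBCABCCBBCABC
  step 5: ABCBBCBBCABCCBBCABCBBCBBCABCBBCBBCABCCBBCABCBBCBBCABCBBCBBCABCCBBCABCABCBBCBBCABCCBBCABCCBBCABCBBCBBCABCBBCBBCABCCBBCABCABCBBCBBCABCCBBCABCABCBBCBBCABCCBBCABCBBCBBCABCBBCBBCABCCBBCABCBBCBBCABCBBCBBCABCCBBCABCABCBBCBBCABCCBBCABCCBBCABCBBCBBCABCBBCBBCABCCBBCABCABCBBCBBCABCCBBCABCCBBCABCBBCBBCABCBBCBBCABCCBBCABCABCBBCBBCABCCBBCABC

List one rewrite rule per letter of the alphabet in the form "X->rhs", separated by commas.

  step 4 ⇒ step 5: CBBCABCBBCBBCABCBBCBBCABCCBBCABCABCBBCBBCABCCBBCABCCBBCABCBBCBBCABCBBCBBCABCCBBCABCABCBBCBBCABCCBBCABCABCBBCBBCABCCBBCABC ⇒ ABC·BBC·BBC·ABC·C·BBC·ABC·BBC·BBC·ABC·BBC·BBC·ABC·C·BBC·ABC·BBC·BBC·ABC·BBC·BBC·ABC·C·BBC·ABC·ABC·BBC·BBC·ABC·C·BBC·ABC·C·BBC·ABC·BBC·BBC·ABC·BBC·BBC·ABC·C·BBC·ABC·ABC·BBC·BBC·ABC·C·BBC·ABC·ABC·BBC·BBC·ABC·C·BBC·ABC·BBC·BBC·ABC·BBC·BBC·ABC·C·BBC·ABC·BBC·BBC·ABC·BBC·BBC·ABC·C·BBC·ABC·ABC·BBC·BBC·ABC·C·BBC·ABC·C·BBC·ABC·BBC·BBC·ABC·BBC·BBC·ABC·C·BBC·ABC·ABC·BBC·BBC·ABC·C·BBC·ABC·C·BBC·ABC·BBC·BBC·ABC·BBC·BBC·ABC·C·BBC·ABC·ABC·BBC·BBC·ABC·C·BBC·ABC
    A ↦ C
    B ↦ BBC
    C ↦ ABC

A->C, B->BBC, C->ABC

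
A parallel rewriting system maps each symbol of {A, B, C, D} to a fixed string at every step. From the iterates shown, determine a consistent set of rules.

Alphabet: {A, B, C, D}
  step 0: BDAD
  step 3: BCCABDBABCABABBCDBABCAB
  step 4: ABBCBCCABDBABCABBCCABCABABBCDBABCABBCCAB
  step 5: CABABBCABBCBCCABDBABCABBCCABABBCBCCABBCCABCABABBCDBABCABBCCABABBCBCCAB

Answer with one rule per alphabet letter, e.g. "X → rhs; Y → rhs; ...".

  step 4 ⇒ step 5: ABBCBCCABDBABCABBCCABCABABBCDBABCABBCCAB ⇒ C·AB·AB·BC·AB·BC·BC·C·AB·DB·AB·C·AB·BC·C·AB·AB·BC·BC·C·AB·BC·C·AB·C·AB·AB·BC·DB·AB·C·AB·BC·C·AB·AB·BC·BC·C·AB
    A ↦ C
    B ↦ AB
    C ↦ BC
    D ↦ DB

A->C, B->AB, C->BC, D->DB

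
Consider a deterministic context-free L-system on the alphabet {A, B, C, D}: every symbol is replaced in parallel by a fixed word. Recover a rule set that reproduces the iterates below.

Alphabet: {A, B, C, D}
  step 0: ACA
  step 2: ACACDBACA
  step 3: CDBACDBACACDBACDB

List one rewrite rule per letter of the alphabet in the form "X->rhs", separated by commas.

A->CDB, B->A, C->A, D->C

  step 2 ⇒ step 3: ACACDBACA ⇒ CDB·A·CDB·A·C·A·CDB·A·CDB
    A ↦ CDB
    B ↦ A
    C ↦ A
    D ↦ C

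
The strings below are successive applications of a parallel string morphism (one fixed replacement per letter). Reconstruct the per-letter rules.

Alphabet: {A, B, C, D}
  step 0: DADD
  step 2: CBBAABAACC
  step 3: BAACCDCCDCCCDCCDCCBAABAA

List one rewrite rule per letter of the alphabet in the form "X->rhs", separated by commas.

A->DCC, B->C, C->BAA, D->B

  step 2 ⇒ step 3: CBBAABAACC ⇒ BAA·C·C·DCC·DCC·C·DCC·DCC·BAA·BAA
    A ↦ DCC
    B ↦ C
    C ↦ BAA
    D ↦ B  (constrained at step 0)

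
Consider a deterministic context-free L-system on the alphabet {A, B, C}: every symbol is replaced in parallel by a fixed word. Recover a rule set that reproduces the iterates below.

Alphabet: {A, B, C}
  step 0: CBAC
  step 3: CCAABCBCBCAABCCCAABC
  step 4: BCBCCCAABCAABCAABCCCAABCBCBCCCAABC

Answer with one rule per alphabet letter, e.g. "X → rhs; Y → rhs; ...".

A->C, B->AA, C->BC

  step 3 ⇒ step 4: CCAABCBCBCAABCCCAABC ⇒ BC·BC·C·C·AA·BC·AA·BC·AA·BC·C·C·AA·BC·BC·BC·C·C·AA·BC
    A ↦ C
    B ↦ AA
    C ↦ BC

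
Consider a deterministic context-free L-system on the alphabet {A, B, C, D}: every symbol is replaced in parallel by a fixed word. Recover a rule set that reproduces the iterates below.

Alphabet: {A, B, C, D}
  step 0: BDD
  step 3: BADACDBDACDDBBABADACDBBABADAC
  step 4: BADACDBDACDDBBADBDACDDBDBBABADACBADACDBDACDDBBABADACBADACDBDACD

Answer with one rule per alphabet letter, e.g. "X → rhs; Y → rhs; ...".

A->DAC, B->BA, C->D, D->DB

  step 3 ⇒ step 4: BADACDBDACDDBBABADACDBBABADAC ⇒ BA·DAC·DB·DAC·D·DB·BA·DB·DAC·D·DB·DB·BA·BA·DAC·BA·DAC·DB·DAC·D·DB·BA·BA·DAC·BA·DAC·DB·DAC·D
    A ↦ DAC
    B ↦ BA
    C ↦ D
    D ↦ DB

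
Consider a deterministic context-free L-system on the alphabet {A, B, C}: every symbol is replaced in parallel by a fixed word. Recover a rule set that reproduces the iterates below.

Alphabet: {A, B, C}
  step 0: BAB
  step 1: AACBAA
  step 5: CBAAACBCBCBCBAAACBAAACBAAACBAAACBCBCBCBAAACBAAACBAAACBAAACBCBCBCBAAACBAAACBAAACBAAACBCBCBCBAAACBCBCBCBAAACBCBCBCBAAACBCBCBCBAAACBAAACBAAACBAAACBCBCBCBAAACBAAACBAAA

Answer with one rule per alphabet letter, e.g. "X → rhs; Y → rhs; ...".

  step 0 ⇒ step 1: BAB ⇒ AA·CB·AA
    A ↦ CB
    B ↦ AA
    C ↦ CBA  (constrained at step 1)

A->CB, B->AA, C->CBA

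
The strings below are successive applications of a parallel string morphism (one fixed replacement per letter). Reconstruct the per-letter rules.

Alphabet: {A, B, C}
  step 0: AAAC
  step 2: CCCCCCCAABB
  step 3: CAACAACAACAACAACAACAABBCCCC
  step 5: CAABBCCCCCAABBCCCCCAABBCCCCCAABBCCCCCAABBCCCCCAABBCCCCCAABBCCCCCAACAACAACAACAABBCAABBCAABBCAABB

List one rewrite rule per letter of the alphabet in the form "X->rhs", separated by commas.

  step 2 ⇒ step 3: CCCCCCCAABB ⇒ CAA·CAA·CAA·CAA·CAA·CAA·CAA·B·B·CC·CC
    A ↦ B
    B ↦ CC
    C ↦ CAA

A->B, B->CC, C->CAA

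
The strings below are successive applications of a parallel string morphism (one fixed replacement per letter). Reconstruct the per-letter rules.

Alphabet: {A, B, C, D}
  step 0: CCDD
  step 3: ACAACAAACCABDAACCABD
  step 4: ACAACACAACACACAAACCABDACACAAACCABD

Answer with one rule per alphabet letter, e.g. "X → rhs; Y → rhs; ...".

A->AC, B->CA, C->A, D->BD

  step 3 ⇒ step 4: ACAACAAACCABDAACCABD ⇒ AC·A·AC·AC·A·AC·AC·AC·A·A·AC·CA·BD·AC·AC·A·A·AC·CA·BD
    A ↦ AC
    B ↦ CA
    C ↦ A
    D ↦ BD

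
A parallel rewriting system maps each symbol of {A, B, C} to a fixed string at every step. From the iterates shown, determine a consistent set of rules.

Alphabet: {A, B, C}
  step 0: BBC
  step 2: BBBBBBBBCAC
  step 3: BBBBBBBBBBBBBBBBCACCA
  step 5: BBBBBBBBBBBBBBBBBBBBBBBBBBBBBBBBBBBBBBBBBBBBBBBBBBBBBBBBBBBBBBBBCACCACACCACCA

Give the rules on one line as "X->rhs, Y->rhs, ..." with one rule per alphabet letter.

  step 2 ⇒ step 3: BBBBBBBBCAC ⇒ BB·BB·BB·BB·BB·BB·BB·BB·CA·C·CA
    A ↦ C
    B ↦ BB
    C ↦ CA

A->C, B->BB, C->CA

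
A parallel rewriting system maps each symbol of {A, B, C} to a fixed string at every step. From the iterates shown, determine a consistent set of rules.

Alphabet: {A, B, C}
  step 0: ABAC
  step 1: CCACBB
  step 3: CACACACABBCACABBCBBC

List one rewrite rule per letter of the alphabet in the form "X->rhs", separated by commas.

A->C, B->CA, C->BB

  step 0 ⇒ step 1: ABAC ⇒ C·CA·C·BB
    A ↦ C
    B ↦ CA
    C ↦ BB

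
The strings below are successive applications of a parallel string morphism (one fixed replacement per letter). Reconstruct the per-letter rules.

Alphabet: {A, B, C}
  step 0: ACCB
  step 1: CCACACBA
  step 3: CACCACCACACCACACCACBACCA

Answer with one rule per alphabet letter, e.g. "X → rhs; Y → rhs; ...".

A->C, B->CBA, C->CA

  step 0 ⇒ step 1: ACCB ⇒ C·CA·CA·CBA
    A ↦ C
    B ↦ CBA
    C ↦ CA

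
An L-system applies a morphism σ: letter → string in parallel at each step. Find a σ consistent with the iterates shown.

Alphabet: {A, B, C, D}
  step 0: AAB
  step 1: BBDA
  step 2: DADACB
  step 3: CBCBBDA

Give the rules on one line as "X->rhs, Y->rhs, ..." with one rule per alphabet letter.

  step 2 ⇒ step 3: DADACB ⇒ C·B·C·B·B·DA
    A ↦ B
    B ↦ DA
    C ↦ B
    D ↦ C

A->B, B->DA, C->B, D->C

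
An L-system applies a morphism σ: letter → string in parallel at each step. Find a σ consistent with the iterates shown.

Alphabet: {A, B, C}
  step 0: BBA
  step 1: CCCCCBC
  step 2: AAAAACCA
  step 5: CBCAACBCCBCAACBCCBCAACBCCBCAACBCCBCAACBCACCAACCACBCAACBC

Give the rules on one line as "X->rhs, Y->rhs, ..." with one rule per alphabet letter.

  step 1 ⇒ step 2: CCCCCBC ⇒ A·A·A·A·A·CC·A
    B ↦ CC
    C ↦ A
  step 0 ⇒ step 1: BBA ⇒ CC·CC·CBC
    A ↦ CBC

A->CBC, B->CC, C->A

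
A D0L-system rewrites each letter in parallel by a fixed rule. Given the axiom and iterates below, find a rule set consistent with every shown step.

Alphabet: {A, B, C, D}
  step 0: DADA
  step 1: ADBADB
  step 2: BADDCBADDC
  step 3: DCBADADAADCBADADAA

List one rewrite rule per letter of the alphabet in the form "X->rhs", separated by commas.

A->B, B->DC, C->AA, D->AD

  step 2 ⇒ step 3: BADDCBADDC ⇒ DC·B·AD·AD·AA·DC·B·AD·AD·AA
    A ↦ B
    B ↦ DC
    C ↦ AA
    D ↦ AD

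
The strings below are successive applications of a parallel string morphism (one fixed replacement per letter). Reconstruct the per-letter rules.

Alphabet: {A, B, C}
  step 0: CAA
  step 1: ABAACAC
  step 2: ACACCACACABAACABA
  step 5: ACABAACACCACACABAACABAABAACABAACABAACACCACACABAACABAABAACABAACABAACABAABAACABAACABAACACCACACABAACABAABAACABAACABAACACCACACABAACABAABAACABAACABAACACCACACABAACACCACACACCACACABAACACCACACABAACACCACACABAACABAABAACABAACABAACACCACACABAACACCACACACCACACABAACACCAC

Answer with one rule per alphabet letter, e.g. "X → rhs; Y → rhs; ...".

  step 1 ⇒ step 2: ABAACAC ⇒ AC·ACC·AC·AC·ABA·AC·ABA
    A ↦ AC
    B ↦ ACC
    C ↦ ABA

A->AC, B->ACC, C->ABA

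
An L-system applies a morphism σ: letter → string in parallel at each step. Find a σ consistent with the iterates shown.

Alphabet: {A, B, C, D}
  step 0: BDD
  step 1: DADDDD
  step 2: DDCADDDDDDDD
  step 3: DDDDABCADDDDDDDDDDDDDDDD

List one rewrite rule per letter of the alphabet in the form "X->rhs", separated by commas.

A->CA, B->DA, C->AB, D->DD

  step 2 ⇒ step 3: DDCADDDDDDDD ⇒ DD·DD·AB·CA·DD·DD·DD·DD·DD·DD·DD·DD
    A ↦ CA
    C ↦ AB
    D ↦ DD
  step 0 ⇒ step 1: BDD ⇒ DA·DD·DD
    B ↦ DA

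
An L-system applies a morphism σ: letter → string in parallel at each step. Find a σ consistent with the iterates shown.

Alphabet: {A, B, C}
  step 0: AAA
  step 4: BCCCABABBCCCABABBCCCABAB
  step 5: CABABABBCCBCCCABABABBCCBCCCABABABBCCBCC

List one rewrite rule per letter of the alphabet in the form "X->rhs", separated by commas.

A->BC, B->C, C->AB

  step 4 ⇒ step 5: BCCCABABBCCCABABBCCCABAB ⇒ C·AB·AB·AB·BC·C·BC·C·C·AB·AB·AB·BC·C·BC·C·C·AB·AB·AB·BC·C·BC·C
    A ↦ BC
    B ↦ C
    C ↦ AB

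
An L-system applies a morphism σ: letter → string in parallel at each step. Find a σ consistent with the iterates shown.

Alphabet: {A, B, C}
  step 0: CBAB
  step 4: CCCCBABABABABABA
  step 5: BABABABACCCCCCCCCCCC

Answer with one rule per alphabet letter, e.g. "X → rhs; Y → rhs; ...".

A->C, B->C, C->BA

  step 4 ⇒ step 5: CCCCBABABABABABA ⇒ BA·BA·BA·BA·C·C·C·C·C·C·C·C·C·C·C·C
    A ↦ C
    B ↦ C
    C ↦ BA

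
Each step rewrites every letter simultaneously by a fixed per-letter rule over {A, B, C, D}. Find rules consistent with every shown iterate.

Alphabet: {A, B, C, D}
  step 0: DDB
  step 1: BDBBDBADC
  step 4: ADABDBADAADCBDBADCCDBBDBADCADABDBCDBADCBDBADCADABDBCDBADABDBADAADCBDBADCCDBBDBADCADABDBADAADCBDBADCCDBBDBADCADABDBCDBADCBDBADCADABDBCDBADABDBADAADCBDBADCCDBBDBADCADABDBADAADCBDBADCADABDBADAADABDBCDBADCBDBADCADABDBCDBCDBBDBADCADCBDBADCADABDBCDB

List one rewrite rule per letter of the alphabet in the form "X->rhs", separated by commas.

  step 0 ⇒ step 1: DDB ⇒ BDB·BDB·ADC
    B ↦ ADC
    D ↦ BDB
    A ↦ ADA  (constrained at step 1)
    C ↦ CDB  (constrained at step 1)

A->ADA, B->ADC, C->CDB, D->BDB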